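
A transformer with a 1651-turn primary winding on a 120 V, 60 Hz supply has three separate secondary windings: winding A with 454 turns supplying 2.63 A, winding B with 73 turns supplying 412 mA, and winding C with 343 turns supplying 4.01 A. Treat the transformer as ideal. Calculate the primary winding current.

V_A = 120 × 454/1651 = 32.998 V; V_B = 120 × 73/1651 = 5.3059 V; V_C = 120 × 343/1651 = 24.930 V.
P_out = V_A I_A + V_B I_B + V_C I_C = 32.998×2.63 + 5.3059×0.412 + 24.930×4.01 = 86.785 + 2.1860 + 99.971 = 188.94 W.
Ideal ⇒ P_in = P_out, so I_p = P_out/V_p = 188.94/120 = 1.57 A.

I_p ≈ 1.57 A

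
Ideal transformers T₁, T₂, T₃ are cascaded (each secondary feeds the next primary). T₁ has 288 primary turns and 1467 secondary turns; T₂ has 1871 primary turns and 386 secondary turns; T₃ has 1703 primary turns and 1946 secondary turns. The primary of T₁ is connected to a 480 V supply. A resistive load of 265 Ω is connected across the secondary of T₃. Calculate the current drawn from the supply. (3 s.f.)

After T₁: V = 480.00 × 1467/288 = 2445.0 V.
After T₂: V = 2445.0 × 386/1871 = 504.42 V.
After T₃: V = 504.42 × 1946/1703 = 576.40 V.
I_load = 576.40/265 = 2.1751 A, so P_out = 576.40 × 2.1751 = 1253.7 W.
All ideal ⇒ P_in = P_out, so I_supply = 1253.7/480 = 2.61 A.

I_supply ≈ 2.61 A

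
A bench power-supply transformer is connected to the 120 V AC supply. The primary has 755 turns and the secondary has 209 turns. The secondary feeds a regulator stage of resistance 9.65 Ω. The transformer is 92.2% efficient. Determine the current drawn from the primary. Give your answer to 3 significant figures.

V_s = 120 × 209/755 = 33.219 V.
I_s = V_s/R = 33.219/9.65 = 3.4423 A.
P_out = V_s I_s = 33.219 × 3.4423 = 114.35 W.
P_in = P_out/η = 114.35/0.922 = 124.02 W.
I_p = P_in/V_p = 124.02/120 = 1.03 A.

I_p ≈ 1.03 A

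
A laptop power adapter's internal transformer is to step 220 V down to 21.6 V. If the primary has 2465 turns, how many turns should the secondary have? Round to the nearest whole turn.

N_s/N_p = V_s/V_p, so N_s = 2465 × 21.6/220 = 242.0 ≈ 242 turns.

N_s = 242 turns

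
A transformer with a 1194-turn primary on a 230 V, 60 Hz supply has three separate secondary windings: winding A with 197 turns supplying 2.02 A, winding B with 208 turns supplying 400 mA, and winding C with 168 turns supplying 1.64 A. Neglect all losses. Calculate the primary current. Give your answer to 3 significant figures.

I_p ≈ 0.634 A

V_A = 230 × 197/1194 = 37.948 V; V_B = 230 × 208/1194 = 40.067 V; V_C = 230 × 168/1194 = 32.362 V.
P_out = V_A I_A + V_B I_B + V_C I_C = 37.948×2.02 + 40.067×0.400 + 32.362×1.64 = 76.655 + 16.027 + 53.073 = 145.76 W.
Ideal ⇒ P_in = P_out, so I_p = P_out/V_p = 145.76/230 = 0.634 A.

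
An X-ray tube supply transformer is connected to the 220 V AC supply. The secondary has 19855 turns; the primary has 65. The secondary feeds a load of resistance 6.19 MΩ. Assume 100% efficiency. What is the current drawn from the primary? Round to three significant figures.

V_s = V_p × N_s/N_p = 220 × 19855/65 = 67202 V.
I_s = V_s/R = 67202/(6.19×10^6) = 0.010856 A.
For an ideal transformer I_p N_p = I_s N_s, so I_p = 0.010856 × 19855/65 = 3.32 A.

I_p ≈ 3.32 A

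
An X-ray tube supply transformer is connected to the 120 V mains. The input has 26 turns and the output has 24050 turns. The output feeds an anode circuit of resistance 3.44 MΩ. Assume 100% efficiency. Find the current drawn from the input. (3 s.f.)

V_out = V_in × N_out/N_in = 120 × 24050/26 = 111000 V.
I_out = V_out/R = 111000/(3.44×10^6) = 0.032267 A.
For an ideal transformer I_in N_in = I_out N_out, so I_in = 0.032267 × 24050/26 = 29.8 A.

I_in ≈ 29.8 A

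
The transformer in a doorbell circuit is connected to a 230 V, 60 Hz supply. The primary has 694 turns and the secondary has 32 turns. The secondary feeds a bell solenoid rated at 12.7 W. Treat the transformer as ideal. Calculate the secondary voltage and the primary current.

V_s = V_p × N_s/N_p = 230 × 32/694 = 10.605 V.
I_s = P/V_s = 12.7/10.605 = 1.1975 A.
I_p = I_s × N_s/N_p = 1.1975 × 32/694 = 0.0552 A.

V_s ≈ 10.6 V, I_p ≈ 0.0552 A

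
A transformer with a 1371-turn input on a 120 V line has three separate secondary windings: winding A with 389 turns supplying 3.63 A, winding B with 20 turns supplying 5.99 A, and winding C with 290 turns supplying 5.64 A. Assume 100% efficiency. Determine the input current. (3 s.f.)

V_A = 120 × 389/1371 = 34.048 V; V_B = 120 × 20/1371 = 1.7505 V; V_C = 120 × 290/1371 = 25.383 V.
P_out = V_A I_A + V_B I_B + V_C I_C = 34.048×3.63 + 1.7505×5.99 + 25.383×5.64 = 123.59 + 10.486 + 143.16 = 277.24 W.
Ideal ⇒ P_in = P_out, so I_in = P_out/V_in = 277.24/120 = 2.31 A.

I_in ≈ 2.31 A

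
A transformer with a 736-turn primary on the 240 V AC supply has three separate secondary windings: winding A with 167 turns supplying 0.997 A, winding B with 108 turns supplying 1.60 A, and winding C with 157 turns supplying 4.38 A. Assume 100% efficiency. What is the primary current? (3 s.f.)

I_p ≈ 1.40 A

V_A = 240 × 167/736 = 54.457 V; V_B = 240 × 108/736 = 35.217 V; V_C = 240 × 157/736 = 51.196 V.
P_out = V_A I_A + V_B I_B + V_C I_C = 54.457×0.997 + 35.217×1.60 + 51.196×4.38 = 54.293 + 56.348 + 224.24 = 334.88 W.
Ideal ⇒ P_in = P_out, so I_p = P_out/V_p = 334.88/240 = 1.40 A.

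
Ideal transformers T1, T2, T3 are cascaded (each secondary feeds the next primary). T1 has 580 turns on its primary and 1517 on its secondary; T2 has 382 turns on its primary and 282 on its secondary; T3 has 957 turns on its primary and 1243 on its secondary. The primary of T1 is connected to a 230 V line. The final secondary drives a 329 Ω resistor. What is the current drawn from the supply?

I_supply ≈ 4.40 A

After T1: V = 230.00 × 1517/580 = 601.57 V.
After T2: V = 601.57 × 282/382 = 444.09 V.
After T3: V = 444.09 × 1243/957 = 576.81 V.
I_load = 576.81/329 = 1.7532 A, so P_out = 576.81 × 1.7532 = 1011.3 W.
All ideal ⇒ P_in = P_out, so I_supply = 1011.3/230 = 4.40 A.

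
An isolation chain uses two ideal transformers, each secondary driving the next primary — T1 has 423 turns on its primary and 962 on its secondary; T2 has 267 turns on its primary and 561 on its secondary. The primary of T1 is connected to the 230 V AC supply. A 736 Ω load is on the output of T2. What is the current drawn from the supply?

Secondary of T1: V = 230.00 × 962/423 = 523.07 V.
Secondary of T2: V = 523.07 × 561/267 = 1099.0 V.
I_load = 1099.0/736 = 1.4933 A, so P_out = 1099.0 × 1.4933 = 1641.2 W.
All ideal ⇒ P_in = P_out, so I_supply = 1641.2/230 = 7.14 A.

I_supply ≈ 7.14 A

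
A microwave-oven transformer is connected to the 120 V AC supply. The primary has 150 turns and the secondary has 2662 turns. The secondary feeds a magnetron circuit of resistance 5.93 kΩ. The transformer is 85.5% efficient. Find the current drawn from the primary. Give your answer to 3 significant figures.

V_s = 120 × 2662/150 = 2129.6 V.
I_s = V_s/R = 2129.6/5930 = 0.35912 A.
P_out = V_s I_s = 2129.6 × 0.35912 = 764.79 W.
P_in = P_out/η = 764.79/0.855 = 894.49 W.
I_p = P_in/V_p = 894.49/120 = 7.45 A.

I_p ≈ 7.45 A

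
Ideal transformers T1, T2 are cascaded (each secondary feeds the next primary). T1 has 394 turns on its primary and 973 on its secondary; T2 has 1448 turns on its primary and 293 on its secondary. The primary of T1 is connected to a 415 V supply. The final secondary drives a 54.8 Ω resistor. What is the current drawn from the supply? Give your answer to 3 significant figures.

After T1: V = 415.00 × 973/394 = 1024.9 V.
After T2: V = 1024.9 × 293/1448 = 207.38 V.
I_load = 207.38/54.8 = 3.7843 A, so P_out = 207.38 × 3.7843 = 784.78 W.
All ideal ⇒ P_in = P_out, so I_supply = 784.78/415 = 1.89 A.

I_supply ≈ 1.89 A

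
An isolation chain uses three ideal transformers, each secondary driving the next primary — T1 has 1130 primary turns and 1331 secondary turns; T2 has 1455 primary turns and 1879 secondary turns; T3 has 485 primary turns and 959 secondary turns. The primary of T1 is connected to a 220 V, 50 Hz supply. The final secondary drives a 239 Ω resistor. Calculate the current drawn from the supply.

I_supply ≈ 8.33 A

After T1: V = 220.00 × 1331/1130 = 259.13 V.
After T2: V = 259.13 × 1879/1455 = 334.65 V.
After T3: V = 334.65 × 959/485 = 661.70 V.
I_load = 661.70/239 = 2.7686 A, so P_out = 661.70 × 2.7686 = 1832.0 W.
All ideal ⇒ P_in = P_out, so I_supply = 1832.0/220 = 8.33 A.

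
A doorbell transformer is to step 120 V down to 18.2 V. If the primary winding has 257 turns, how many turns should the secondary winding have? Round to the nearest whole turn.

N_s = 39 turns

N_s/N_p = V_s/V_p, so N_s = 257 × 18.2/120 = 39.0 ≈ 39 turns.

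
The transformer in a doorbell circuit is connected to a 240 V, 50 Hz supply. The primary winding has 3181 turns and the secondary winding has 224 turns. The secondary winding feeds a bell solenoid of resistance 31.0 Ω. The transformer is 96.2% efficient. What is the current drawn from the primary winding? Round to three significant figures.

I_p ≈ 0.0399 A

V_s = 240 × 224/3181 = 16.900 V.
I_s = V_s/R = 16.900/31.0 = 0.54517 A.
P_out = V_s I_s = 16.900 × 0.54517 = 9.2136 W.
P_in = P_out/η = 9.2136/0.962 = 9.5775 W.
I_p = P_in/V_p = 9.5775/240 = 0.0399 A.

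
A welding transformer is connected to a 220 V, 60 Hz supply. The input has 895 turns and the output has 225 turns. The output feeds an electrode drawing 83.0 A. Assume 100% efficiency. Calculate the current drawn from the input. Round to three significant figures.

I_in ≈ 20.9 A

For an ideal transformer I_in N_in = I_out N_out, so I_in = 83.0 × 225/895 = 20.9 A.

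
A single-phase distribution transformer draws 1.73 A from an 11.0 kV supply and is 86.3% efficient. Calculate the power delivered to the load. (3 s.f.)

P_out ≈ 16400 W

P_in = V_p I_p = 11000 × 1.73 = 19030 W.
P_out = η P_in = 0.863 × 19030 = 16400 W.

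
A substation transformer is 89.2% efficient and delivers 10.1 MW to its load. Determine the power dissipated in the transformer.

P_loss ≈ 1.22×10^6 W

P_in = P_out/η = 1.01×10^7/0.892 = 1.13229×10^7 W.
P_loss = P_in − P_out = 1.13229×10^7 − 1.01×10^7 = 1.22×10^6 W.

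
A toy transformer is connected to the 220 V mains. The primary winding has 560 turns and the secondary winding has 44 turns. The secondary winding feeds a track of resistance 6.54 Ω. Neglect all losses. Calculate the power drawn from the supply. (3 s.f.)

P ≈ 45.7 W

V_s = V_p × N_s/N_p = 220 × 44/560 = 17.286 V.
I_s = V_s/R = 17.286/6.54 = 2.6431 A.
I_p = I_s × N_s/N_p = 2.6431 × 44/560 = 0.20767 A.
P = V_p I_p = 220 × 0.20767 = 45.7 W.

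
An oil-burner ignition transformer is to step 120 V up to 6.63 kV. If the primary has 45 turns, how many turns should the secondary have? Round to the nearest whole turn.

N_s/N_p = V_s/V_p, so N_s = 45 × 6630/120 = 2486.2 ≈ 2486 turns.

N_s = 2486 turns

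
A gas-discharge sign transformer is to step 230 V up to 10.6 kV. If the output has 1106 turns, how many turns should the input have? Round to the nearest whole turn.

N_in/N_out = V_in/V_out, so N_in = 1106 × 230/10600 = 24.0 ≈ 24 turns.

N_in = 24 turns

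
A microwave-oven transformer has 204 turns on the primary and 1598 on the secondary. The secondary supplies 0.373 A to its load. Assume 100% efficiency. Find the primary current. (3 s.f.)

I_p ≈ 2.92 A

For an ideal transformer I_p/I_s = N_s/N_p, so I_p = 0.373 × 1598/204 = 2.92 A.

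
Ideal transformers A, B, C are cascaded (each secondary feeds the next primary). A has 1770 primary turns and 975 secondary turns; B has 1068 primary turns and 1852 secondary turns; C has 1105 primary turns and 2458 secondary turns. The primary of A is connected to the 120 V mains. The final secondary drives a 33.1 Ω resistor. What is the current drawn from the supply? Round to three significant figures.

I_supply ≈ 16.4 A

Secondary of A: V = 120.00 × 975/1770 = 66.102 V.
Secondary of B: V = 66.102 × 1852/1068 = 114.63 V.
Secondary of C: V = 114.63 × 2458/1105 = 254.98 V.
I_load = 254.98/33.1 = 7.7032 A, so P_out = 254.98 × 7.7032 = 1964.2 W.
All ideal ⇒ P_in = P_out, so I_supply = 1964.2/120 = 16.4 A.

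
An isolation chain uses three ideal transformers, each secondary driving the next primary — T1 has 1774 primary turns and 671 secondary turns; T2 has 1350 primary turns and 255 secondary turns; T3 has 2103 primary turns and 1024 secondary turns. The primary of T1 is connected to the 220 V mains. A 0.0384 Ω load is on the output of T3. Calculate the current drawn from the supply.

I_supply ≈ 6.93 A

After T1: V = 220.00 × 671/1774 = 83.213 V.
After T2: V = 83.213 × 255/1350 = 15.718 V.
After T3: V = 15.718 × 1024/2103 = 7.6535 V.
I_load = 7.6535/0.0384 = 199.31 A, so P_out = 7.6535 × 199.31 = 1525.4 W.
All ideal ⇒ P_in = P_out, so I_supply = 1525.4/220 = 6.93 A.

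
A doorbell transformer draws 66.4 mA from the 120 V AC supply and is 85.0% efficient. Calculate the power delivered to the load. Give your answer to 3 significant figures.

P_out ≈ 6.77 W

P_in = V_p I_p = 120 × 0.0664 = 7.9680 W.
P_out = η P_in = 0.850 × 7.9680 = 6.77 W.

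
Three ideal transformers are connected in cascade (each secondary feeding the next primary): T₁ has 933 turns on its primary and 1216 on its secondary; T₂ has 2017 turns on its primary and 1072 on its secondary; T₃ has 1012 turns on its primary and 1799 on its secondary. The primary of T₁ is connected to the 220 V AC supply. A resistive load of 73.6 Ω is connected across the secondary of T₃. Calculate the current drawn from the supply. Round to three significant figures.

I_supply ≈ 4.53 A

Secondary of T₁: V = 220.00 × 1216/933 = 286.73 V.
Secondary of T₂: V = 286.73 × 1072/2017 = 152.39 V.
Secondary of T₃: V = 152.39 × 1799/1012 = 270.90 V.
I_load = 270.90/73.6 = 3.6808 A, so P_out = 270.90 × 3.6808 = 997.13 W.
All ideal ⇒ P_in = P_out, so I_supply = 997.13/220 = 4.53 A.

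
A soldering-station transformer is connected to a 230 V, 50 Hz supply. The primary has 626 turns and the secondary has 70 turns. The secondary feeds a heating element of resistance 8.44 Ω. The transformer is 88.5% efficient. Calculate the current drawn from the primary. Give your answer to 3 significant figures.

V_s = 230 × 70/626 = 25.719 V.
I_s = V_s/R = 25.719/8.44 = 3.0473 A.
P_out = V_s I_s = 25.719 × 3.0473 = 78.372 W.
P_in = P_out/η = 78.372/0.885 = 88.556 W.
I_p = P_in/V_p = 88.556/230 = 0.385 A.

I_p ≈ 0.385 A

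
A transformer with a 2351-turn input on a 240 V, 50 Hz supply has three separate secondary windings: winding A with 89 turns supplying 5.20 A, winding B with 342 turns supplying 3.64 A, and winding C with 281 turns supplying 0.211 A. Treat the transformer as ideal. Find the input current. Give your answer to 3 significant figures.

V_A = 240 × 89/2351 = 9.0855 V; V_B = 240 × 342/2351 = 34.913 V; V_C = 240 × 281/2351 = 28.686 V.
P_out = V_A I_A + V_B I_B + V_C I_C = 9.0855×5.20 + 34.913×3.64 + 28.686×0.211 = 47.245 + 127.08 + 6.0527 = 180.38 W.
Ideal ⇒ P_in = P_out, so I_in = P_out/V_in = 180.38/240 = 0.752 A.

I_in ≈ 0.752 A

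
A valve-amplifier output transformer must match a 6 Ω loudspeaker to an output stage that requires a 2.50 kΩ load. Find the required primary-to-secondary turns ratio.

Z_p/Z_s = (N_p/N_s)², so N_p/N_s = √(2500/6) = √417 = 20.4.

N_p/N_s ≈ 20.4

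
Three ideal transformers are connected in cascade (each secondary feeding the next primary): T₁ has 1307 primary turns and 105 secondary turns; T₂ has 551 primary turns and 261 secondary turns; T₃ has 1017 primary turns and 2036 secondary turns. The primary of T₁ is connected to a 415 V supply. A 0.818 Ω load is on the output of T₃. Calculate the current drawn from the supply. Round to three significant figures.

After T₁: V = 415.00 × 105/1307 = 33.340 V.
After T₂: V = 33.340 × 261/551 = 15.792 V.
After T₃: V = 15.792 × 2036/1017 = 31.616 V.
I_load = 31.616/0.818 = 38.650 A, so P_out = 31.616 × 38.650 = 1222.0 W.
All ideal ⇒ P_in = P_out, so I_supply = 1222.0/415 = 2.94 A.

I_supply ≈ 2.94 A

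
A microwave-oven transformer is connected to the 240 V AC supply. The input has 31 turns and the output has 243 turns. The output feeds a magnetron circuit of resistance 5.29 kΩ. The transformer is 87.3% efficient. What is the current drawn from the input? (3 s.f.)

I_in ≈ 3.19 A

V_out = 240 × 243/31 = 1881.3 V.
I_out = V_out/R = 1881.3/5290 = 0.35563 A.
P_out = V_out I_out = 1881.3 × 0.35563 = 669.05 W.
P_in = P_out/η = 669.05/0.873 = 766.38 W.
I_in = P_in/V_in = 766.38/240 = 3.19 A.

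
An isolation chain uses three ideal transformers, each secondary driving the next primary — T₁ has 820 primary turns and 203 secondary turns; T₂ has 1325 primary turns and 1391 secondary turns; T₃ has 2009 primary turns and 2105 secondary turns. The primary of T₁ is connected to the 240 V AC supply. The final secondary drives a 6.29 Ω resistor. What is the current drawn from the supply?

After T₁: V = 240.00 × 203/820 = 59.415 V.
After T₂: V = 59.415 × 1391/1325 = 62.374 V.
After T₃: V = 62.374 × 2105/2009 = 65.355 V.
I_load = 65.355/6.29 = 10.390 A, so P_out = 65.355 × 10.390 = 679.05 W.
All ideal ⇒ P_in = P_out, so I_supply = 679.05/240 = 2.83 A.

I_supply ≈ 2.83 A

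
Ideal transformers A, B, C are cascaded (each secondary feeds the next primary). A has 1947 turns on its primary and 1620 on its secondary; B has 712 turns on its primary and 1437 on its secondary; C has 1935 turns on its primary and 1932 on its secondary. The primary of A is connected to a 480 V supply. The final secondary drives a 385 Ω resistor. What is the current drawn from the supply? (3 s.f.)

I_supply ≈ 3.50 A

After A: V = 480.00 × 1620/1947 = 399.38 V.
After B: V = 399.38 × 1437/712 = 806.06 V.
After C: V = 806.06 × 1932/1935 = 804.81 V.
I_load = 804.81/385 = 2.0904 A, so P_out = 804.81 × 2.0904 = 1682.4 W.
All ideal ⇒ P_in = P_out, so I_supply = 1682.4/480 = 3.50 A.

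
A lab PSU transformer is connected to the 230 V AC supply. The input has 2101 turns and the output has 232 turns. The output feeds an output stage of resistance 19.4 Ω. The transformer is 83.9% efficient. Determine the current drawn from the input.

I_in ≈ 0.172 A

V_out = 230 × 232/2101 = 25.397 V.
I_out = V_out/R = 25.397/19.4 = 1.3091 A.
P_out = V_out I_out = 25.397 × 1.3091 = 33.249 W.
P_in = P_out/η = 33.249/0.839 = 39.629 W.
I_in = P_in/V_in = 39.629/230 = 0.172 A.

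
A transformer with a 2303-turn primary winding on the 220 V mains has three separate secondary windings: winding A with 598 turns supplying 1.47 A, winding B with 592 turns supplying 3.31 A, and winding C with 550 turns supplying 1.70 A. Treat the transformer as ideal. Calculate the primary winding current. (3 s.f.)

V_A = 220 × 598/2303 = 57.125 V; V_B = 220 × 592/2303 = 56.552 V; V_C = 220 × 550/2303 = 52.540 V.
P_out = V_A I_A + V_B I_B + V_C I_C = 57.125×1.47 + 56.552×3.31 + 52.540×1.70 = 83.974 + 187.19 + 89.318 = 360.48 W.
Ideal ⇒ P_in = P_out, so I_p = P_out/V_p = 360.48/220 = 1.64 A.

I_p ≈ 1.64 A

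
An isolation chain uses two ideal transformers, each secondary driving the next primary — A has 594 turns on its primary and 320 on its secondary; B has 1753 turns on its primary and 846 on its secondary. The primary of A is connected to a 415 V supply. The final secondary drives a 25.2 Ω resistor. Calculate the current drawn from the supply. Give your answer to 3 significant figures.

Secondary of A: V = 415.00 × 320/594 = 223.57 V.
Secondary of B: V = 223.57 × 846/1753 = 107.89 V.
I_load = 107.89/25.2 = 4.2815 A, so P_out = 107.89 × 4.2815 = 461.95 W.
All ideal ⇒ P_in = P_out, so I_supply = 461.95/415 = 1.11 A.

I_supply ≈ 1.11 A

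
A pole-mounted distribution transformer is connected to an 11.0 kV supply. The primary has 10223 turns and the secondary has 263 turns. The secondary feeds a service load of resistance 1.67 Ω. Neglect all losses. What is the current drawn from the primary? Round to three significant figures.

I_p ≈ 4.36 A

V_s = V_p × N_s/N_p = 11000 × 263/10223 = 282.99 V.
I_s = V_s/R = 282.99/1.67 = 169.45 A.
For an ideal transformer I_p N_p = I_s N_s, so I_p = 169.45 × 263/10223 = 4.36 A.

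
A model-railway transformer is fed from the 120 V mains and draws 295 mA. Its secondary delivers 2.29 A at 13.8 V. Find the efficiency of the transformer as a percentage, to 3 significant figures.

η ≈ 89.3%

P_in = 120 × 0.295 = 35.4000 W.
P_out = 13.8 × 2.29 = 31.6020 W.
η = P_out/P_in = 31.6020/35.4000 = 0.893.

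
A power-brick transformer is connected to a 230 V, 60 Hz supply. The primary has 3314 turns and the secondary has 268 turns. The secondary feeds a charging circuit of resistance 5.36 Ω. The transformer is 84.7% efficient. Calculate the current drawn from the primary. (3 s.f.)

V_s = 230 × 268/3314 = 18.600 V.
I_s = V_s/R = 18.600/5.36 = 3.4701 A.
P_out = V_s I_s = 18.600 × 3.4701 = 64.544 W.
P_in = P_out/η = 64.544/0.847 = 76.203 W.
I_p = P_in/V_p = 76.203/230 = 0.331 A.

I_p ≈ 0.331 A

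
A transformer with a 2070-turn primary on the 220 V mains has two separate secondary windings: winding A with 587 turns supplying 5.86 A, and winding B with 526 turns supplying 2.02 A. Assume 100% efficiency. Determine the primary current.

I_p ≈ 2.18 A

V_A = 220 × 587/2070 = 62.386 V; V_B = 220 × 526/2070 = 55.903 V.
P_out = V_A I_A + V_B I_B = 62.386×5.86 + 55.903×2.02 = 365.58 + 112.92 = 478.51 W.
Ideal ⇒ P_in = P_out, so I_p = P_out/V_p = 478.51/220 = 2.18 A.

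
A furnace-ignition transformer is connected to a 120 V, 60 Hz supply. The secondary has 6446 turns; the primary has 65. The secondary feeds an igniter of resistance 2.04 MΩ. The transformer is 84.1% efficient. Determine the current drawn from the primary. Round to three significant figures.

I_p ≈ 0.688 A

V_s = 120 × 6446/65 = 11900 V.
I_s = V_s/R = 11900/(2.04×10^6) = 0.0058335 A.
P_out = V_s I_s = 11900 × 0.0058335 = 69.420 W.
P_in = P_out/η = 69.420/0.841 = 82.545 W.
I_p = P_in/V_p = 82.545/120 = 0.688 A.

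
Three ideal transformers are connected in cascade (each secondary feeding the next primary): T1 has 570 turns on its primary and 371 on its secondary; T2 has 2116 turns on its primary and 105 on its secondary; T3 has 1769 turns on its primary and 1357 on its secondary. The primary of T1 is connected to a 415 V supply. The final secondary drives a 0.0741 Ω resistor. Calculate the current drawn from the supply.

After T1: V = 415.00 × 371/570 = 270.11 V.
After T2: V = 270.11 × 105/2116 = 13.404 V.
After T3: V = 13.404 × 1357/1769 = 10.282 V.
I_load = 10.282/0.0741 = 138.76 A, so P_out = 10.282 × 138.76 = 1426.7 W.
All ideal ⇒ P_in = P_out, so I_supply = 1426.7/415 = 3.44 A.

I_supply ≈ 3.44 A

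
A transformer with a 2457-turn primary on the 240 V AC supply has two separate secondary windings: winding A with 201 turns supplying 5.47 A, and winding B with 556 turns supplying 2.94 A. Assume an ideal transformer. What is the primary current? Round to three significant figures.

V_A = 240 × 201/2457 = 19.634 V; V_B = 240 × 556/2457 = 54.310 V.
P_out = V_A I_A + V_B I_B = 19.634×5.47 + 54.310×2.94 = 107.40 + 159.67 = 267.07 W.
Ideal ⇒ P_in = P_out, so I_p = P_out/V_p = 267.07/240 = 1.11 A.

I_p ≈ 1.11 A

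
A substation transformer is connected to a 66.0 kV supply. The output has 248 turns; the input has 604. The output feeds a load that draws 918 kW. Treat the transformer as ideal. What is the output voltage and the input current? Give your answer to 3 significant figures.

V_out ≈ 27100 V, I_in ≈ 13.9 A

V_out = V_in × N_out/N_in = 66000 × 248/604 = 27099 V.
I_out = P/V_out = 918000/27099 = 33.875 A.
I_in = I_out × N_out/N_in = 33.875 × 248/604 = 13.9 A.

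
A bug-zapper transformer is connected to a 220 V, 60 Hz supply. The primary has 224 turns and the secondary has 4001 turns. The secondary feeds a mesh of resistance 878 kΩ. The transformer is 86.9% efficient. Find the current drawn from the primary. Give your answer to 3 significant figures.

I_p ≈ 0.0920 A

V_s = 220 × 4001/224 = 3929.6 V.
I_s = V_s/R = 3929.6/878000 = 0.0044756 A.
P_out = V_s I_s = 3929.6 × 0.0044756 = 17.587 W.
P_in = P_out/η = 17.587/0.869 = 20.238 W.
I_p = P_in/V_p = 20.238/220 = 0.0920 A.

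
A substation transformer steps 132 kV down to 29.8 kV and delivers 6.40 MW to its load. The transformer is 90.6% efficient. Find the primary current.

I_p ≈ 53.5 A

P_in = P_out/η = 6.40×10^6/0.906 = 7.0640×10^6 W.
I_p = P_in/V_p = 7.0640×10^6/132000 = 53.5 A.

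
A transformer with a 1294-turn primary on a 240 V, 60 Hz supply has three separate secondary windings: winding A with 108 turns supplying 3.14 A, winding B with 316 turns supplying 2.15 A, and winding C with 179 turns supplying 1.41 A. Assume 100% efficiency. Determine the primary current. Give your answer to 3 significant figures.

V_A = 240 × 108/1294 = 20.031 V; V_B = 240 × 316/1294 = 58.609 V; V_C = 240 × 179/1294 = 33.199 V.
P_out = V_A I_A + V_B I_B + V_C I_C = 20.031×3.14 + 58.609×2.15 + 33.199×1.41 = 62.897 + 126.01 + 46.811 = 235.72 W.
Ideal ⇒ P_in = P_out, so I_p = P_out/V_p = 235.72/240 = 0.982 A.

I_p ≈ 0.982 A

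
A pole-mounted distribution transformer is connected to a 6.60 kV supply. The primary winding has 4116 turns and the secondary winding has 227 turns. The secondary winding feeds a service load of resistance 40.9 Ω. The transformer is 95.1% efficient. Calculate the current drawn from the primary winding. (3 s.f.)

I_p ≈ 0.516 A

V_s = 6600 × 227/4116 = 363.99 V.
I_s = V_s/R = 363.99/40.9 = 8.8996 A.
P_out = V_s I_s = 363.99 × 8.8996 = 3239.4 W.
P_in = P_out/η = 3239.4/0.951 = 3406.3 W.
I_p = P_in/V_p = 3406.3/6600 = 0.516 A.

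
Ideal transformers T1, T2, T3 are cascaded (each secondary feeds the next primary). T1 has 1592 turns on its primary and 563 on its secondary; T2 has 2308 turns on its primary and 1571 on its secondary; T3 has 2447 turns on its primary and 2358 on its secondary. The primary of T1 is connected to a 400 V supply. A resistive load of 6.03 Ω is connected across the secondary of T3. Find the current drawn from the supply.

I_supply ≈ 3.57 A

Secondary of T1: V = 400.00 × 563/1592 = 141.46 V.
Secondary of T2: V = 141.46 × 1571/2308 = 96.287 V.
Secondary of T3: V = 96.287 × 2358/2447 = 92.785 V.
I_load = 92.785/6.03 = 15.387 A, so P_out = 92.785 × 15.387 = 1427.7 W.
All ideal ⇒ P_in = P_out, so I_supply = 1427.7/400 = 3.57 A.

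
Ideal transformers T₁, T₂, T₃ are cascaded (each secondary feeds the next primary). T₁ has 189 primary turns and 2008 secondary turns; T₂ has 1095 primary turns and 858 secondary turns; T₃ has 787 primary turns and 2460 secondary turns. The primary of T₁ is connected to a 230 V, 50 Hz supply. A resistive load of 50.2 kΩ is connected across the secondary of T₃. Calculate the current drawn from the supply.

After T₁: V = 230.00 × 2008/189 = 2443.6 V.
After T₂: V = 2443.6 × 858/1095 = 1914.7 V.
After T₃: V = 1914.7 × 2460/787 = 5985.0 V.
I_load = 5985.0/50200 = 0.11922 A, so P_out = 5985.0 × 0.11922 = 713.55 W.
All ideal ⇒ P_in = P_out, so I_supply = 713.55/230 = 3.10 A.

I_supply ≈ 3.10 A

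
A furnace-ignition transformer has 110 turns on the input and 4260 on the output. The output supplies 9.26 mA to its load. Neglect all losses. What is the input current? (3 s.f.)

I_in ≈ 0.359 A

For an ideal transformer I_in/I_out = N_out/N_in, so I_in = 0.00926 × 4260/110 = 0.359 A.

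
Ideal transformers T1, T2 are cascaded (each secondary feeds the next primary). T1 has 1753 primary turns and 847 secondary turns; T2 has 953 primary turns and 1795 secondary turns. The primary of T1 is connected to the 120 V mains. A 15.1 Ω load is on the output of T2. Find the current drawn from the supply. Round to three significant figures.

Secondary of T1: V = 120.00 × 847/1753 = 57.981 V.
Secondary of T2: V = 57.981 × 1795/953 = 109.21 V.
I_load = 109.21/15.1 = 7.2323 A, so P_out = 109.21 × 7.2323 = 789.83 W.
All ideal ⇒ P_in = P_out, so I_supply = 789.83/120 = 6.58 A.

I_supply ≈ 6.58 A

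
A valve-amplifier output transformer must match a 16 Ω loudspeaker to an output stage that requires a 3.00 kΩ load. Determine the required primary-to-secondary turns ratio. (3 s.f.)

N_p/N_s ≈ 13.7

Z_p/Z_s = (N_p/N_s)², so N_p/N_s = √(3000/16) = √188 = 13.7.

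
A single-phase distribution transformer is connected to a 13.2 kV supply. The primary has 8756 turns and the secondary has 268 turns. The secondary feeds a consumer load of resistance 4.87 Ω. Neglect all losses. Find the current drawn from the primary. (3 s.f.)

I_p ≈ 2.54 A

V_s = V_p × N_s/N_p = 13200 × 268/8756 = 404.02 V.
I_s = V_s/R = 404.02/4.87 = 82.961 A.
For an ideal transformer I_p N_p = I_s N_s, so I_p = 82.961 × 268/8756 = 2.54 A.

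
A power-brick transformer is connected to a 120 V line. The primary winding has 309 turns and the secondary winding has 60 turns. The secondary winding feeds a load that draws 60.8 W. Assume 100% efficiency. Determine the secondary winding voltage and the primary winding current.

V_s = V_p × N_s/N_p = 120 × 60/309 = 23.301 V.
I_s = P/V_s = 60.8/23.301 = 2.6093 A.
I_p = I_s × N_s/N_p = 2.6093 × 60/309 = 0.507 A.

V_s ≈ 23.3 V, I_p ≈ 0.507 A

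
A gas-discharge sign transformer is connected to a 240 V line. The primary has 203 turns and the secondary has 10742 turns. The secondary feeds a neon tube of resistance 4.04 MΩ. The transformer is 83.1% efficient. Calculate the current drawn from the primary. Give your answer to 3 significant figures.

I_p ≈ 0.200 A

V_s = 240 × 10742/203 = 12700 V.
I_s = V_s/R = 12700/(4.04×10^6) = 0.0031435 A.
P_out = V_s I_s = 12700 × 0.0031435 = 39.923 W.
P_in = P_out/η = 39.923/0.831 = 48.042 W.
I_p = P_in/V_p = 48.042/240 = 0.200 A.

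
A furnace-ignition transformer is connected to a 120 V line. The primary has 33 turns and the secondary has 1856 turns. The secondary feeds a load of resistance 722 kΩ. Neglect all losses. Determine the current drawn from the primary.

V_s = V_p × N_s/N_p = 120 × 1856/33 = 6749.1 V.
I_s = V_s/R = 6749.1/722000 = 0.0093478 A.
For an ideal transformer I_p N_p = I_s N_s, so I_p = 0.0093478 × 1856/33 = 0.526 A.

I_p ≈ 0.526 A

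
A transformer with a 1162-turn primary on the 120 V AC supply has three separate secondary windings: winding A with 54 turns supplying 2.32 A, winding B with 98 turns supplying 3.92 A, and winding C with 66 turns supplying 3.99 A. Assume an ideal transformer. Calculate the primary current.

V_A = 120 × 54/1162 = 5.5766 V; V_B = 120 × 98/1162 = 10.120 V; V_C = 120 × 66/1162 = 6.8158 V.
P_out = V_A I_A + V_B I_B + V_C I_C = 5.5766×2.32 + 10.120×3.92 + 6.8158×3.99 = 12.938 + 39.672 + 27.195 = 79.805 W.
Ideal ⇒ P_in = P_out, so I_p = P_out/V_p = 79.805/120 = 0.665 A.

I_p ≈ 0.665 A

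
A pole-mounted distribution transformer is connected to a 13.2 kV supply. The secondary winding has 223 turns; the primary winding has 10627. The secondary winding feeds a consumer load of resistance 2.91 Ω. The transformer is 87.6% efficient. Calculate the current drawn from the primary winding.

I_p ≈ 2.28 A

V_s = 13200 × 223/10627 = 276.99 V.
I_s = V_s/R = 276.99/2.91 = 95.186 A.
P_out = V_s I_s = 276.99 × 95.186 = 26366 W.
P_in = P_out/η = 26366/0.876 = 30098 W.
I_p = P_in/V_p = 30098/13200 = 2.28 A.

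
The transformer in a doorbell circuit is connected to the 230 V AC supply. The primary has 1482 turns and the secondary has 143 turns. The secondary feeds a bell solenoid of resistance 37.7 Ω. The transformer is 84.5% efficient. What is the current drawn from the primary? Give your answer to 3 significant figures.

V_s = 230 × 143/1482 = 22.193 V.
I_s = V_s/R = 22.193/37.7 = 0.58867 A.
P_out = V_s I_s = 22.193 × 0.58867 = 13.064 W.
P_in = P_out/η = 13.064/0.845 = 15.461 W.
I_p = P_in/V_p = 15.461/230 = 0.0672 A.

I_p ≈ 0.0672 A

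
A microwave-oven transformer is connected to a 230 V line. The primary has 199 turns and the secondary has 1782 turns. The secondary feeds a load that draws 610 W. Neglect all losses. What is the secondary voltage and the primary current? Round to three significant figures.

V_s ≈ 2060 V, I_p ≈ 2.65 A

V_s = V_p × N_s/N_p = 230 × 1782/199 = 2059.6 V.
I_s = P/V_s = 610/2059.6 = 0.29617 A.
I_p = I_s × N_s/N_p = 0.29617 × 1782/199 = 2.65 A.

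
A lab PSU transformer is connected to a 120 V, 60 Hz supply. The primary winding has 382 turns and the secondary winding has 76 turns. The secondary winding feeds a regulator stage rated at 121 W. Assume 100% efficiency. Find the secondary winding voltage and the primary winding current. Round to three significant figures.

V_s ≈ 23.9 V, I_p ≈ 1.01 A

V_s = V_p × N_s/N_p = 120 × 76/382 = 23.874 V.
I_s = P/V_s = 121/23.874 = 5.0682 A.
I_p = I_s × N_s/N_p = 5.0682 × 76/382 = 1.01 A.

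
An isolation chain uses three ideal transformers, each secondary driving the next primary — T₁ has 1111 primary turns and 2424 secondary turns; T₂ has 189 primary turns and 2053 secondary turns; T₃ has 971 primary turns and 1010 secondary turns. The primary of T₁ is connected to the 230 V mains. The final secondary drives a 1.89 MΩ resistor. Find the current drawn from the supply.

I_supply ≈ 0.0740 A

Secondary of T₁: V = 230.00 × 2424/1111 = 501.82 V.
Secondary of T₂: V = 501.82 × 2053/189 = 5451.0 V.
Secondary of T₃: V = 5451.0 × 1010/971 = 5669.9 V.
I_load = 5669.9/(1.89×10^6) = 0.0029999 A, so P_out = 5669.9 × 0.0029999 = 17.009 W.
All ideal ⇒ P_in = P_out, so I_supply = 17.009/230 = 0.0740 A.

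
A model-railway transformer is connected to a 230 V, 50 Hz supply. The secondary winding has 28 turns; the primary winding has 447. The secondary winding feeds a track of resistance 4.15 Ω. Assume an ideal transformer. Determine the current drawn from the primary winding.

V_s = V_p × N_s/N_p = 230 × 28/447 = 14.407 V.
I_s = V_s/R = 14.407/4.15 = 3.4716 A.
For an ideal transformer I_p N_p = I_s N_s, so I_p = 3.4716 × 28/447 = 0.217 A.

I_p ≈ 0.217 A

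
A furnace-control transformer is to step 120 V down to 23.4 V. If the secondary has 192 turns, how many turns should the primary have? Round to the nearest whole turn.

N_p/N_s = V_p/V_s, so N_p = 192 × 120/23.4 = 984.6 ≈ 985 turns.

N_p = 985 turns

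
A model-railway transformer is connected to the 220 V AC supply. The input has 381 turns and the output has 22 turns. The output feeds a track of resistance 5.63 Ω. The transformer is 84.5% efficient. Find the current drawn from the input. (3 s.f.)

I_in ≈ 0.154 A

V_out = 220 × 22/381 = 12.703 V.
I_out = V_out/R = 12.703/5.63 = 2.2564 A.
P_out = V_out I_out = 12.703 × 2.2564 = 28.664 W.
P_in = P_out/η = 28.664/0.845 = 33.922 W.
I_in = P_in/V_in = 33.922/220 = 0.154 A.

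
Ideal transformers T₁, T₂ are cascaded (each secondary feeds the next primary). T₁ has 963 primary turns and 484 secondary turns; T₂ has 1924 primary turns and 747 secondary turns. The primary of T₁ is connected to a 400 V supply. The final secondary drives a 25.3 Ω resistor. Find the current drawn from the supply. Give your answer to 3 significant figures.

After T₁: V = 400.00 × 484/963 = 201.04 V.
After T₂: V = 201.04 × 747/1924 = 78.054 V.
I_load = 78.054/25.3 = 3.0851 A, so P_out = 78.054 × 3.0851 = 240.81 W.
All ideal ⇒ P_in = P_out, so I_supply = 240.81/400 = 0.602 A.

I_supply ≈ 0.602 A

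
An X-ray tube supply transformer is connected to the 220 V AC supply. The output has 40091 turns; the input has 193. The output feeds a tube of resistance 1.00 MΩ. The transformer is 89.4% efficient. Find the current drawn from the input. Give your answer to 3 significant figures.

I_in ≈ 10.6 A

V_out = 220 × 40091/193 = 45700 V.
I_out = V_out/R = 45700/(1.00×10^6) = 0.045700 A.
P_out = V_out I_out = 45700 × 0.045700 = 2088.5 W.
P_in = P_out/η = 2088.5/0.894 = 2336.1 W.
I_in = P_in/V_in = 2336.1/220 = 10.6 A.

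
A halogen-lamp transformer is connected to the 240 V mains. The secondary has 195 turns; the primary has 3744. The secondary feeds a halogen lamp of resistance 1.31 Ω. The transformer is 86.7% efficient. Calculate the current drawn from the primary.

I_p ≈ 0.573 A

V_s = 240 × 195/3744 = 12.500 V.
I_s = V_s/R = 12.500/1.31 = 9.5420 A.
P_out = V_s I_s = 12.500 × 9.5420 = 119.27 W.
P_in = P_out/η = 119.27/0.867 = 137.57 W.
I_p = P_in/V_p = 137.57/240 = 0.573 A.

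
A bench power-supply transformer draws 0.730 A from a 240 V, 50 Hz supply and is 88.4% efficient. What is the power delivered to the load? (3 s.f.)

P_out ≈ 155 W

P_in = V_p I_p = 240 × 0.730 = 175.20 W.
P_out = η P_in = 0.884 × 175.20 = 155 W.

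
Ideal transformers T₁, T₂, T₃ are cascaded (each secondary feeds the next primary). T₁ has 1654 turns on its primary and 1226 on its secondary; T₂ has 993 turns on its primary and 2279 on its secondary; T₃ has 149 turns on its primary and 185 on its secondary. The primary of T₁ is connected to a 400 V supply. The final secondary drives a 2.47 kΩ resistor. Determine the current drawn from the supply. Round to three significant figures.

I_supply ≈ 0.722 A

Secondary of T₁: V = 400.00 × 1226/1654 = 296.49 V.
Secondary of T₂: V = 296.49 × 2279/993 = 680.47 V.
Secondary of T₃: V = 680.47 × 185/149 = 844.88 V.
I_load = 844.88/2470 = 0.34206 A, so P_out = 844.88 × 0.34206 = 289.00 W.
All ideal ⇒ P_in = P_out, so I_supply = 289.00/400 = 0.722 A.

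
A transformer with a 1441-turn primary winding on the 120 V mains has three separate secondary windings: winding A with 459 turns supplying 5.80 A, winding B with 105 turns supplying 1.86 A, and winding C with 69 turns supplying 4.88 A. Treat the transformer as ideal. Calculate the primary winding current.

V_A = 120 × 459/1441 = 38.223 V; V_B = 120 × 105/1441 = 8.7439 V; V_C = 120 × 69/1441 = 5.7460 V.
P_out = V_A I_A + V_B I_B + V_C I_C = 38.223×5.80 + 8.7439×1.86 + 5.7460×4.88 = 221.70 + 16.264 + 28.041 = 266.00 W.
Ideal ⇒ P_in = P_out, so I_p = P_out/V_p = 266.00/120 = 2.22 A.

I_p ≈ 2.22 A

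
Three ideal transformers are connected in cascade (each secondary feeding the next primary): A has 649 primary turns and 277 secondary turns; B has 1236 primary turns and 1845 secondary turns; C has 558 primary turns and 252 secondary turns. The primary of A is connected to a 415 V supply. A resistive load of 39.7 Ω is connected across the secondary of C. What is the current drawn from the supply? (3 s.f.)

I_supply ≈ 0.865 A

Secondary of A: V = 415.00 × 277/649 = 177.13 V.
Secondary of B: V = 177.13 × 1845/1236 = 264.40 V.
Secondary of C: V = 264.40 × 252/558 = 119.41 V.
I_load = 119.41/39.7 = 3.0077 A, so P_out = 119.41 × 3.0077 = 359.14 W.
All ideal ⇒ P_in = P_out, so I_supply = 359.14/415 = 0.865 A.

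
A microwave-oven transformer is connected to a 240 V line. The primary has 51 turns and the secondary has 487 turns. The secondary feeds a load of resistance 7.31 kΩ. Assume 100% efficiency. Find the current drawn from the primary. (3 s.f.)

V_s = V_p × N_s/N_p = 240 × 487/51 = 2291.8 V.
I_s = V_s/R = 2291.8/7310 = 0.31351 A.
For an ideal transformer I_p N_p = I_s N_s, so I_p = 0.31351 × 487/51 = 2.99 A.

I_p ≈ 2.99 A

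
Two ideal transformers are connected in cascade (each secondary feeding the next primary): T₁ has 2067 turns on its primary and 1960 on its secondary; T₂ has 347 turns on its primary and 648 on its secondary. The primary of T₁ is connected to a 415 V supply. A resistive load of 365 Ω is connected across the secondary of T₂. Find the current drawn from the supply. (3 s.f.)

I_supply ≈ 3.57 A

Secondary of T₁: V = 415.00 × 1960/2067 = 393.52 V.
Secondary of T₂: V = 393.52 × 648/347 = 734.87 V.
I_load = 734.87/365 = 2.0133 A, so P_out = 734.87 × 2.0133 = 1479.5 W.
All ideal ⇒ P_in = P_out, so I_supply = 1479.5/415 = 3.57 A.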